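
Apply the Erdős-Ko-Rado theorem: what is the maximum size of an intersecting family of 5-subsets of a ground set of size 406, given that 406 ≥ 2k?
max |F| = C(405, 4) = 1104475905

Erdős-Ko-Rado (1961): when n ≥ 2k, max |F| = C(n−1, k−1). The bound is attained by the star {A : i ∈ A} for any fixed i ∈ [n]. Here C(406−1, 5−1) = C(405, 4) = 1104475905.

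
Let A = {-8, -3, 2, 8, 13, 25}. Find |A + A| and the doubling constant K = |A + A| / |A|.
K = |A + A| / |A| = 18/6 = 3

Enumerate A + A = {a + b : a, b ∈ A}. With |A| = 6, there are |A|^2 = 36 ordered sum pairs; collecting distinct values, A + A = {-16, -11, -6, -1, 0, 4, 5, 10, 15, 16, 17, 21, 22, 26, 27, 33, 38, 50}, so |A + A| = 18. Thus K = 18/6 = 3. For comparison, the minimum possible |A + A| over all 6-element sets is 2·6 − 1 = 11 (so min K = 11/6), attained only by arithmetic progressions.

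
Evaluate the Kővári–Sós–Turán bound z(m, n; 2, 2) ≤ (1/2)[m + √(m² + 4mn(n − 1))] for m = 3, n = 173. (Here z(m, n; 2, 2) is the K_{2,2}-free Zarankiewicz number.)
z(3, 173; 2, 2) ≤ (1/2)[3 + √(3² + 4·3·173·172)] = (1/2)[3 + √357081] = 300.2813

Kővári–Sós–Turán: let r_1, ..., r_3 be the row sums and z = Σ r_i the total number of 1s. Each pair of columns can share at most one row with both entries 1 (else a 2×2 all-ones block appears), so Σ_i C(r_i, 2) ≤ C(173, 2) = 14878. By convexity Σ_i C(r_i, 2) ≥ 3·C(z/3, 2) = z(z − 3)/(2·3), giving z² − 3z − 3·173·172 ≤ 0 and hence z ≤ (1/2)[3 + √(9 + 4·89268)] = (1/2)[3 + √357081] ≈ (1/2)(3 + 597.5625) = 300.2813.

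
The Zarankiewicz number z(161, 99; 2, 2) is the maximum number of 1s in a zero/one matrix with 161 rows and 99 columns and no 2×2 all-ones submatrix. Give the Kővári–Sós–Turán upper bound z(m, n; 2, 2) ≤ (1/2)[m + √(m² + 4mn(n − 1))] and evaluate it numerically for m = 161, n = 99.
z(161, 99; 2, 2) ≤ (1/2)[161 + √(161² + 4·161·99·98)] = (1/2)[161 + √6274009] = 1332.8986

Kővári–Sós–Turán: let r_1, ..., r_161 be the row sums and z = Σ r_i the total number of 1s. Each pair of columns can share at most one row with both entries 1 (else a 2×2 all-ones block appears), so Σ_i C(r_i, 2) ≤ C(99, 2) = 4851. By convexity Σ_i C(r_i, 2) ≥ 161·C(z/161, 2) = z(z − 161)/(2·161), giving z² − 161z − 161·99·98 ≤ 0 and hence z ≤ (1/2)[161 + √(25921 + 4·1562022)] = (1/2)[161 + √6274009] ≈ (1/2)(161 + 2504.7972) = 1332.8986.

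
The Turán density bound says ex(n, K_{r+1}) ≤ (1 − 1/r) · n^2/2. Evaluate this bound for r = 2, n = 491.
Turán density bound = (1/2) · 491^2/2 = 241081/4 ≈ 60270.25

Turán's theorem: ex(n, K_{r+1}) is achieved by the complete r-partite Turán graph T(n, r) with parts as balanced as possible, and is at most (1 − 1/r) · n^2/2. For r = 2, n = 491: the density bound is (1/2) · 241081/2 = 241081/4 ≈ 60270.25. The integer-valued extremum is e(T(491, 2)) = 60270, which is strictly less than the density bound 241081/4 since 2 ∤ 491 (the parts of T(491, 2) cannot all be equal).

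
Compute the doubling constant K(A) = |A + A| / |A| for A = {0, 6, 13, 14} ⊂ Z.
K = |A + A| / |A| = 10/4 = 5/2

Enumerate A + A = {a + b : a, b ∈ A}. With |A| = 4, there are |A|^2 = 16 ordered sum pairs; collecting distinct values, A + A = {0, 6, 12, 13, 14, 19, 20, 26, 27, 28}, so |A + A| = 10. Thus K = 10/4 = 5/2. For comparison, the minimum possible |A + A| over all 4-element sets is 2·4 − 1 = 7 (so min K = 7/4), attained only by arithmetic progressions.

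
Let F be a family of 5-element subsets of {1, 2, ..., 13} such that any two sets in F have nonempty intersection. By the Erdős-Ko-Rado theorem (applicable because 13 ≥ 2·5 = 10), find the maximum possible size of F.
max |F| = C(12, 4) = 495

Erdős-Ko-Rado (1961): when n ≥ 2k, max |F| = C(n−1, k−1). The bound is attained by the star {A : i ∈ A} for any fixed i ∈ [n]. Here C(13−1, 5−1) = C(12, 4) = 495.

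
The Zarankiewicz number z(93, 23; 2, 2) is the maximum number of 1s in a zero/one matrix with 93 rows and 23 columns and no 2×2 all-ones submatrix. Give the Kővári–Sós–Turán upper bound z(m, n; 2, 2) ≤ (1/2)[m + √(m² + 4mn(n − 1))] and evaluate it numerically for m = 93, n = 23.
z(93, 23; 2, 2) ≤ (1/2)[93 + √(93² + 4·93·23·22)] = (1/2)[93 + √196881] = 268.3564

Kővári–Sós–Turán: let r_1, ..., r_93 be the row sums and z = Σ r_i the total number of 1s. Each pair of columns can share at most one row with both entries 1 (else a 2×2 all-ones block appears), so Σ_i C(r_i, 2) ≤ C(23, 2) = 253. By convexity Σ_i C(r_i, 2) ≥ 93·C(z/93, 2) = z(z − 93)/(2·93), giving z² − 93z − 93·23·22 ≤ 0 and hence z ≤ (1/2)[93 + √(8649 + 4·47058)] = (1/2)[93 + √196881] ≈ (1/2)(93 + 443.7127) = 268.3564.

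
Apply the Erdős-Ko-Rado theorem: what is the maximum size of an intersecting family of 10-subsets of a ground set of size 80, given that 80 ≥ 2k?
max |F| = C(79, 9) = 205811513765

The Erdős-Ko-Rado theorem states: for n ≥ 2k, an intersecting family of k-subsets of an n-element set has size at most C(n − 1, k − 1), with equality for 'star' families {A ⊆ [n] : |A| = k, i ∈ A} (fix an element i). For n = 80, k = 10: C(79, 9) = 205811513765.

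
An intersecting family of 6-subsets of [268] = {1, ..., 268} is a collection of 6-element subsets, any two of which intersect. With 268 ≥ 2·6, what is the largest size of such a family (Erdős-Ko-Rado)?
max |F| = C(267, 5) = 10889732238

Erdős-Ko-Rado (1961): when n ≥ 2k, max |F| = C(n−1, k−1). The bound is attained by the star {A : i ∈ A} for any fixed i ∈ [n]. Here C(268−1, 6−1) = C(267, 5) = 10889732238.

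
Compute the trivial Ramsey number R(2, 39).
R(2, 39) = 39

R(2, k) = k for all k ≥ 2: in a 2-colouring of K_k, either some edge is red (a red K_2) or all edges are blue (a blue K_k). And K_{38} coloured all-blue has no blue K_39, so R(2, 39) > 38. Hence R(2, 39) = 39.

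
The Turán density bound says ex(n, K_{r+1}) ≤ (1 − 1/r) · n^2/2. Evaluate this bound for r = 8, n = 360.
Turán density bound = (7/8) · 360^2/2 = 56700

Turán's theorem: ex(n, K_{r+1}) is achieved by the complete r-partite Turán graph T(n, r) with parts as balanced as possible, and is at most (1 − 1/r) · n^2/2. For r = 8, n = 360: the density bound is (7/8) · 129600/2 = 56700. Since 8 ∣ 360, the Turán graph T(360, 8) has parts of equal size 45, and its edge count e(T(360, 8)) = 56700 attains the density bound exactly.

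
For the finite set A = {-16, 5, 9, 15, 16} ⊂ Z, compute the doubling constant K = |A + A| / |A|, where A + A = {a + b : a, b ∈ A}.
K = |A + A| / |A| = 15/5 = 3

Enumerate A + A = {a + b : a, b ∈ A}. With |A| = 5, there are |A|^2 = 25 ordered sum pairs; collecting distinct values, A + A = {-32, -11, -7, -1, 0, 10, 14, 18, 20, 21, 24, 25, 30, 31, 32}, so |A + A| = 15. Thus K = 15/5 = 3. For comparison, the minimum possible |A + A| over all 5-element sets is 2·5 − 1 = 9 (so min K = 9/5), attained only by arithmetic progressions.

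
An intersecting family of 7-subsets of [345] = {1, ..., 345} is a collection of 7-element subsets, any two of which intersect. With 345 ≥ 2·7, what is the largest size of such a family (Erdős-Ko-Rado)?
max |F| = C(344, 6) = 2202820789092

The Erdős-Ko-Rado theorem states: for n ≥ 2k, an intersecting family of k-subsets of an n-element set has size at most C(n − 1, k − 1), with equality for 'star' families {A ⊆ [n] : |A| = k, i ∈ A} (fix an element i). For n = 345, k = 7: C(344, 6) = 2202820789092.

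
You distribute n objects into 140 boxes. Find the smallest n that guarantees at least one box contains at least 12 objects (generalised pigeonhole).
n = (12 − 1)·140 + 1 = 1541

By the generalised pigeonhole principle, to guarantee some box contains ≥ r objects we need more than (r − 1) · k objects total. Threshold: n = (r − 1) · k + 1. With r = 12 and k = 140: n = 11 · 140 + 1 = 1540 + 1 = 1541. For n = 1540 = 11 · 140, we can put exactly 11 objects in every box, avoiding 12 in any single one — so 1541 is tight.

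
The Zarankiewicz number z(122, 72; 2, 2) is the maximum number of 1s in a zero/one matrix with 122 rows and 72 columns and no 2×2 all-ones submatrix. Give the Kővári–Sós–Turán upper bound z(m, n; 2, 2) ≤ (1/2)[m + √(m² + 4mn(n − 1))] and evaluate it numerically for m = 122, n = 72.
z(122, 72; 2, 2) ≤ (1/2)[122 + √(122² + 4·122·72·71)] = (1/2)[122 + √2509540] = 853.0764

Kővári–Sós–Turán: let r_1, ..., r_122 be the row sums and z = Σ r_i the total number of 1s. Each pair of columns can share at most one row with both entries 1 (else a 2×2 all-ones block appears), so Σ_i C(r_i, 2) ≤ C(72, 2) = 2556. By convexity Σ_i C(r_i, 2) ≥ 122·C(z/122, 2) = z(z − 122)/(2·122), giving z² − 122z − 122·72·71 ≤ 0 and hence z ≤ (1/2)[122 + √(14884 + 4·623664)] = (1/2)[122 + √2509540] ≈ (1/2)(122 + 1584.1528) = 853.0764.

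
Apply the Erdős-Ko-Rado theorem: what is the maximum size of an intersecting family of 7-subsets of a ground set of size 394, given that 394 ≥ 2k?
max |F| = C(393, 6) = 4924575638164

Erdős-Ko-Rado (1961): when n ≥ 2k, max |F| = C(n−1, k−1). The bound is attained by the star {A : i ∈ A} for any fixed i ∈ [n]. Here C(394−1, 7−1) = C(393, 6) = 4924575638164.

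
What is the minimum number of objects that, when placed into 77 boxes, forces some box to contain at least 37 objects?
n = (37 − 1)·77 + 1 = 2773

By the generalised pigeonhole principle, to guarantee some box contains ≥ r objects we need more than (r − 1) · k objects total. Threshold: n = (r − 1) · k + 1. With r = 37 and k = 77: n = 36 · 77 + 1 = 2772 + 1 = 2773. For n = 2772 = 36 · 77, we can put exactly 36 objects in every box, avoiding 37 in any single one — so 2773 is tight.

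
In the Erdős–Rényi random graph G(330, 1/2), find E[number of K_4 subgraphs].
E[# K_4] = C(330, 4) · (1/2)^C(4, 2) = 485199330 / 2^6 = 242599665/32 = 7581239.53125

For each 4-subset S of vertices (there are C(330, 4) = 485199330 such S), let X_S = 1 if S induces a K_4 (all C(4, 2) = 6 edges present). Then P(X_S = 1) = (1/2)^6 = 1/64. By linearity of expectation, E[# K_4] = C(330, 4) · (1/2)^6 = 485199330 / 64 = 242599665/32 = 7581239.53125.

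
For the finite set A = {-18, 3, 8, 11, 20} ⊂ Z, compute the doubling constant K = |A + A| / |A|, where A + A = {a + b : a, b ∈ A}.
K = |A + A| / |A| = 15/5 = 3

Enumerate A + A = {a + b : a, b ∈ A}. With |A| = 5, there are |A|^2 = 25 ordered sum pairs; collecting distinct values, A + A = {-36, -15, -10, -7, 2, 6, 11, 14, 16, 19, 22, 23, 28, 31, 40}, so |A + A| = 15. Thus K = 15/5 = 3. For comparison, the minimum possible |A + A| over all 5-element sets is 2·5 − 1 = 9 (so min K = 9/5), attained only by arithmetic progressions.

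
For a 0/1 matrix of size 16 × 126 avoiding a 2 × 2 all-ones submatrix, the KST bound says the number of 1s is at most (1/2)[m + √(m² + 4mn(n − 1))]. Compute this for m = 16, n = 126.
z(16, 126; 2, 2) ≤ (1/2)[16 + √(16² + 4·16·126·125)] = (1/2)[16 + √1008256] = 510.0598

Kővári–Sós–Turán: let r_1, ..., r_16 be the row sums and z = Σ r_i the total number of 1s. Each pair of columns can share at most one row with both entries 1 (else a 2×2 all-ones block appears), so Σ_i C(r_i, 2) ≤ C(126, 2) = 7875. By convexity Σ_i C(r_i, 2) ≥ 16·C(z/16, 2) = z(z − 16)/(2·16), giving z² − 16z − 16·126·125 ≤ 0 and hence z ≤ (1/2)[16 + √(256 + 4·252000)] = (1/2)[16 + √1008256] ≈ (1/2)(16 + 1004.1195) = 510.0598.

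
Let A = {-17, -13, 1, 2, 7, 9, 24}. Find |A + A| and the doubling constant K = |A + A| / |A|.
K = |A + A| / |A| = 27/7

Enumerate A + A = {a + b : a, b ∈ A}. With |A| = 7, there are |A|^2 = 49 ordered sum pairs; collecting distinct values, A + A = {-34, -30, -26, -16, -15, -12, -11, -10, -8, -6, -4, 2, 3, 4, 7, 8, 9, 10, 11, 14, 16, 18, 25, 26, 31, 33, 48}, so |A + A| = 27. Thus K = 27/7. For comparison, the minimum possible |A + A| over all 7-element sets is 2·7 − 1 = 13 (so min K = 13/7), attained only by arithmetic progressions.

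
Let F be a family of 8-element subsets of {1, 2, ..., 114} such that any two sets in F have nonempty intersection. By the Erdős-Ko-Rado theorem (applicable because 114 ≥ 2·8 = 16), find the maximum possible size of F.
max |F| = C(113, 7) = 38620298376

The Erdős-Ko-Rado theorem states: for n ≥ 2k, an intersecting family of k-subsets of an n-element set has size at most C(n − 1, k − 1), with equality for 'star' families {A ⊆ [n] : |A| = k, i ∈ A} (fix an element i). For n = 114, k = 8: C(113, 7) = 38620298376.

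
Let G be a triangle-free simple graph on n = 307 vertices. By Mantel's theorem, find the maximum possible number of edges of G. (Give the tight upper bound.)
ex(307, K_3) = ⌊307^2/4⌋ = 23562

Mantel (1907): a triangle-free graph on n vertices has at most ⌊n^2/4⌋ edges, with equality for the complete bipartite graph K_{⌊n/2⌋, ⌈n/2⌉}. For n = 307: ⌊307^2/4⌋ = ⌊94249/4⌋ = 23562. The extremal graph is K_{153, 154}, which has 153·154 = 23562 edges.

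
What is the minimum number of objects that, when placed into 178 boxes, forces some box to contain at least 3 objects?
n = (3 − 1)·178 + 1 = 357

By the generalised pigeonhole principle, to guarantee some box contains ≥ r objects we need more than (r − 1) · k objects total. Threshold: n = (r − 1) · k + 1. With r = 3 and k = 178: n = 2 · 178 + 1 = 356 + 1 = 357. For n = 356 = 2 · 178, we can put exactly 2 objects in every box, avoiding 3 in any single one — so 357 is tight.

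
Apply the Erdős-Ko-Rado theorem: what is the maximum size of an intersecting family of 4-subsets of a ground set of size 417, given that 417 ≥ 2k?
max |F| = C(416, 3) = 11912160

Erdős-Ko-Rado (1961): when n ≥ 2k, max |F| = C(n−1, k−1). The bound is attained by the star {A : i ∈ A} for any fixed i ∈ [n]. Here C(417−1, 4−1) = C(416, 3) = 11912160.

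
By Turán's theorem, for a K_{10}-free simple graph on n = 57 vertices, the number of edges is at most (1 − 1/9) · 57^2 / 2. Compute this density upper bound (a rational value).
Turán density bound = (8/9) · 57^2/2 = 1444

Turán's theorem: ex(n, K_{r+1}) is achieved by the complete r-partite Turán graph T(n, r) with parts as balanced as possible, and is at most (1 − 1/r) · n^2/2. For r = 9, n = 57: the density bound is (8/9) · 3249/2 = 1444. The integer-valued extremum is e(T(57, 9)) = 1443, which is strictly less than the density bound 1444 since 9 ∤ 57 (the parts of T(57, 9) cannot all be equal).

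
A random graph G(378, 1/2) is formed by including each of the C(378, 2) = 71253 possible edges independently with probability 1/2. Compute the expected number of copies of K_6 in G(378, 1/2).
E[# K_6] = C(378, 6) · (1/2)^C(6, 2) = 3893141602350 / 2^15 = 1946570801175/16384 ≈ 118809253.001404

For each 6-subset S of vertices (there are C(378, 6) = 3893141602350 such S), let X_S = 1 if S induces a K_6 (all C(6, 2) = 15 edges present). Then P(X_S = 1) = (1/2)^15 = 1/32768. By linearity of expectation, E[# K_6] = C(378, 6) · (1/2)^15 = 3893141602350 / 32768 = 1946570801175/16384 ≈ 118809253.001404.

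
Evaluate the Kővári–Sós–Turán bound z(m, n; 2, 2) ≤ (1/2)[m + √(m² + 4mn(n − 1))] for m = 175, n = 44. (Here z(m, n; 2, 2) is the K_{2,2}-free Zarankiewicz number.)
z(175, 44; 2, 2) ≤ (1/2)[175 + √(175² + 4·175·44·43)] = (1/2)[175 + √1355025] = 669.5277

Kővári–Sós–Turán: let r_1, ..., r_175 be the row sums and z = Σ r_i the total number of 1s. Each pair of columns can share at most one row with both entries 1 (else a 2×2 all-ones block appears), so Σ_i C(r_i, 2) ≤ C(44, 2) = 946. By convexity Σ_i C(r_i, 2) ≥ 175·C(z/175, 2) = z(z − 175)/(2·175), giving z² − 175z − 175·44·43 ≤ 0 and hence z ≤ (1/2)[175 + √(30625 + 4·331100)] = (1/2)[175 + √1355025] ≈ (1/2)(175 + 1164.0554) = 669.5277.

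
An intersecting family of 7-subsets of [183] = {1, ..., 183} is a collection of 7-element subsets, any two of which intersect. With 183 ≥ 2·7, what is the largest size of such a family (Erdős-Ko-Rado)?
max |F| = C(182, 6) = 46444711677

Erdős-Ko-Rado (1961): when n ≥ 2k, max |F| = C(n−1, k−1). The bound is attained by the star {A : i ∈ A} for any fixed i ∈ [n]. Here C(183−1, 7−1) = C(182, 6) = 46444711677.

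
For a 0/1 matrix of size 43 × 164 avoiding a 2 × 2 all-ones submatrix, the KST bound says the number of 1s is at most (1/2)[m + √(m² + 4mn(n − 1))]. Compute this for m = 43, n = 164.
z(43, 164; 2, 2) ≤ (1/2)[43 + √(43² + 4·43·164·163)] = (1/2)[43 + √4599753] = 1093.8517

Kővári–Sós–Turán: let r_1, ..., r_43 be the row sums and z = Σ r_i the total number of 1s. Each pair of columns can share at most one row with both entries 1 (else a 2×2 all-ones block appears), so Σ_i C(r_i, 2) ≤ C(164, 2) = 13366. By convexity Σ_i C(r_i, 2) ≥ 43·C(z/43, 2) = z(z − 43)/(2·43), giving z² − 43z − 43·164·163 ≤ 0 and hence z ≤ (1/2)[43 + √(1849 + 4·1149476)] = (1/2)[43 + √4599753] ≈ (1/2)(43 + 2144.7035) = 1093.8517.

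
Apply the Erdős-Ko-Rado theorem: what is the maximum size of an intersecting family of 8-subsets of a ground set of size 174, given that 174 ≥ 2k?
max |F| = C(173, 7) = 813769676772

Erdős-Ko-Rado (1961): when n ≥ 2k, max |F| = C(n−1, k−1). The bound is attained by the star {A : i ∈ A} for any fixed i ∈ [n]. Here C(174−1, 8−1) = C(173, 7) = 813769676772.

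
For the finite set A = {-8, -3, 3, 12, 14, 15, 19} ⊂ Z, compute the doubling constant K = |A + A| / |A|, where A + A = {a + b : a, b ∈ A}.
K = |A + A| / |A| = 26/7

Enumerate A + A = {a + b : a, b ∈ A}. With |A| = 7, there are |A|^2 = 49 ordered sum pairs; collecting distinct values, A + A = {-16, -11, -6, -5, 0, 4, 6, 7, 9, 11, 12, 15, 16, 17, 18, 22, 24, 26, 27, 28, 29, 30, 31, 33, 34, 38}, so |A + A| = 26. Thus K = 26/7. For comparison, the minimum possible |A + A| over all 7-element sets is 2·7 − 1 = 13 (so min K = 13/7), attained only by arithmetic progressions.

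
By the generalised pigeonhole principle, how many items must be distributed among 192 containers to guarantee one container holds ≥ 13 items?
n = (13 − 1)·192 + 1 = 2305

By the generalised pigeonhole principle, to guarantee some box contains ≥ r objects we need more than (r − 1) · k objects total. Threshold: n = (r − 1) · k + 1. With r = 13 and k = 192: n = 12 · 192 + 1 = 2304 + 1 = 2305. For n = 2304 = 12 · 192, we can put exactly 12 objects in every box, avoiding 13 in any single one — so 2305 is tight.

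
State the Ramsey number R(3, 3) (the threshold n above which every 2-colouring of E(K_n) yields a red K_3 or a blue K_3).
R(3, 3) = 6

Lower bound: the 5-cycle C_5 (with the remaining edges as the complement) gives a 2-colouring of K_5 with no monochromatic triangle, so R(3, 3) > 5.
Upper bound: in K_6, any vertex has 5 incident edges, so by pigeonhole ≥3 are the same colour (say red). If any pair of those red neighbours has a red edge between them, we get a red triangle; otherwise the three neighbours span a blue triangle. So every 2-colouring of K_6 has a monochromatic triangle.
Hence R(3, 3) = 6.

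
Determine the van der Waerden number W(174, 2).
W(174, 2) = 174 + 1 = 175

A 2-term AP is any pair of integers, so a monochromatic 2-AP exists iff some colour is used at least twice. With 174 colours, the colouring i ↦ i on {1, ..., 174} uses each colour once, avoiding any monochromatic pair, so W(174, 2) > 174. For {1, ..., 175}, pigeonhole forces two integers of the same colour, which form a monochromatic 2-AP. Hence W(174, 2) = 175.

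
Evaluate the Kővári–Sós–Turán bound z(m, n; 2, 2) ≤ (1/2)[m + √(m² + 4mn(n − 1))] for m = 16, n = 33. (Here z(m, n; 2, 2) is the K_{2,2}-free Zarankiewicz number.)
z(16, 33; 2, 2) ≤ (1/2)[16 + √(16² + 4·16·33·32)] = (1/2)[16 + √67840] = 138.2306

Kővári–Sós–Turán: let r_1, ..., r_16 be the row sums and z = Σ r_i the total number of 1s. Each pair of columns can share at most one row with both entries 1 (else a 2×2 all-ones block appears), so Σ_i C(r_i, 2) ≤ C(33, 2) = 528. By convexity Σ_i C(r_i, 2) ≥ 16·C(z/16, 2) = z(z − 16)/(2·16), giving z² − 16z − 16·33·32 ≤ 0 and hence z ≤ (1/2)[16 + √(256 + 4·16896)] = (1/2)[16 + √67840] ≈ (1/2)(16 + 260.4611) = 138.2306.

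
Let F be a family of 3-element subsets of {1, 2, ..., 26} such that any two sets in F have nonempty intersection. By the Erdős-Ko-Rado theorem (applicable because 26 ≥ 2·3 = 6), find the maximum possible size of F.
max |F| = C(25, 2) = 300

The Erdős-Ko-Rado theorem states: for n ≥ 2k, an intersecting family of k-subsets of an n-element set has size at most C(n − 1, k − 1), with equality for 'star' families {A ⊆ [n] : |A| = k, i ∈ A} (fix an element i). For n = 26, k = 3: C(25, 2) = 300.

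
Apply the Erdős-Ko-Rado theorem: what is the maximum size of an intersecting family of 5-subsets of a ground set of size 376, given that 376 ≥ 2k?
max |F| = C(375, 4) = 810855375

The Erdős-Ko-Rado theorem states: for n ≥ 2k, an intersecting family of k-subsets of an n-element set has size at most C(n − 1, k − 1), with equality for 'star' families {A ⊆ [n] : |A| = k, i ∈ A} (fix an element i). For n = 376, k = 5: C(375, 4) = 810855375.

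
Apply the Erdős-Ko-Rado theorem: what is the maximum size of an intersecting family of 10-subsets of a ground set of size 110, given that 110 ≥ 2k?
max |F| = C(109, 9) = 4263421511271

Erdős-Ko-Rado (1961): when n ≥ 2k, max |F| = C(n−1, k−1). The bound is attained by the star {A : i ∈ A} for any fixed i ∈ [n]. Here C(110−1, 10−1) = C(109, 9) = 4263421511271.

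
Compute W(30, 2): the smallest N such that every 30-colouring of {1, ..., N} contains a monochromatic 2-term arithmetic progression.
W(30, 2) = 30 + 1 = 31

A 2-term AP is any pair of integers, so a monochromatic 2-AP exists iff some colour is used at least twice. With 30 colours, the colouring i ↦ i on {1, ..., 30} uses each colour once, avoiding any monochromatic pair, so W(30, 2) > 30. For {1, ..., 31}, pigeonhole forces two integers of the same colour, which form a monochromatic 2-AP. Hence W(30, 2) = 31.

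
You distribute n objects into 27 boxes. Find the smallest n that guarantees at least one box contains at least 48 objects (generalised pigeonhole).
n = (48 − 1)·27 + 1 = 1270

By the generalised pigeonhole principle, to guarantee some box contains ≥ r objects we need more than (r − 1) · k objects total. Threshold: n = (r − 1) · k + 1. With r = 48 and k = 27: n = 47 · 27 + 1 = 1269 + 1 = 1270. For n = 1269 = 47 · 27, we can put exactly 47 objects in every box, avoiding 48 in any single one — so 1270 is tight.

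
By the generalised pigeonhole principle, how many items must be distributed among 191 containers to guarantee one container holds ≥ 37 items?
n = (37 − 1)·191 + 1 = 6877

By the generalised pigeonhole principle, to guarantee some box contains ≥ r objects we need more than (r − 1) · k objects total. Threshold: n = (r − 1) · k + 1. With r = 37 and k = 191: n = 36 · 191 + 1 = 6876 + 1 = 6877. For n = 6876 = 36 · 191, we can put exactly 36 objects in every box, avoiding 37 in any single one — so 6877 is tight.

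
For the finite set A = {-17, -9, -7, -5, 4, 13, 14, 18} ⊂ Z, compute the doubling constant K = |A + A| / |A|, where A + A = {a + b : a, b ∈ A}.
K = |A + A| / |A| = 32/8 = 4

Enumerate A + A = {a + b : a, b ∈ A}. With |A| = 8, there are |A|^2 = 64 ordered sum pairs; collecting distinct values, A + A = {-34, -26, -24, -22, -18, -16, -14, -13, -12, -10, -5, -4, -3, -1, 1, 4, 5, 6, 7, 8, 9, 11, 13, 17, 18, 22, 26, 27, 28, 31, 32, 36}, so |A + A| = 32. Thus K = 32/8 = 4. For comparison, the minimum possible |A + A| over all 8-element sets is 2·8 − 1 = 15 (so min K = 15/8), attained only by arithmetic progressions.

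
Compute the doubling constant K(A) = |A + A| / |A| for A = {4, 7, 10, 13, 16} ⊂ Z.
K = |A + A| / |A| = 9/5

Enumerate A + A = {a + b : a, b ∈ A}. With |A| = 5, there are |A|^2 = 25 ordered sum pairs; collecting distinct values, A + A = {8, 11, 14, 17, 20, 23, 26, 29, 32}, so |A + A| = 9. Thus K = 9/5. Here |A + A| = 2|A| − 1 = 9, the minimum possible — so K = 9/5 is minimal, which holds iff A is an arithmetic progression.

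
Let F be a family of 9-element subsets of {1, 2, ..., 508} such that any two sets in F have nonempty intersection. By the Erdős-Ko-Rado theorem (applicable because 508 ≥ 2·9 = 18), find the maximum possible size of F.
max |F| = C(507, 8) = 102432860235795375

The Erdős-Ko-Rado theorem states: for n ≥ 2k, an intersecting family of k-subsets of an n-element set has size at most C(n − 1, k − 1), with equality for 'star' families {A ⊆ [n] : |A| = k, i ∈ A} (fix an element i). For n = 508, k = 9: C(507, 8) = 102432860235795375.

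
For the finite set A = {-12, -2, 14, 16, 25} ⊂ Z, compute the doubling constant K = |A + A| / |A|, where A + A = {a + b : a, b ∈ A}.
K = |A + A| / |A| = 15/5 = 3

Enumerate A + A = {a + b : a, b ∈ A}. With |A| = 5, there are |A|^2 = 25 ordered sum pairs; collecting distinct values, A + A = {-24, -14, -4, 2, 4, 12, 13, 14, 23, 28, 30, 32, 39, 41, 50}, so |A + A| = 15. Thus K = 15/5 = 3. For comparison, the minimum possible |A + A| over all 5-element sets is 2·5 − 1 = 9 (so min K = 9/5), attained only by arithmetic progressions.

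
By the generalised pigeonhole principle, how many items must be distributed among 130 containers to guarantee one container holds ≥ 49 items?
n = (49 − 1)·130 + 1 = 6241

By the generalised pigeonhole principle, to guarantee some box contains ≥ r objects we need more than (r − 1) · k objects total. Threshold: n = (r − 1) · k + 1. With r = 49 and k = 130: n = 48 · 130 + 1 = 6240 + 1 = 6241. For n = 6240 = 48 · 130, we can put exactly 48 objects in every box, avoiding 49 in any single one — so 6241 is tight.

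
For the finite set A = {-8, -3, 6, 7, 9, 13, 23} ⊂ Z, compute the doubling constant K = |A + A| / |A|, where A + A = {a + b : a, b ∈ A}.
K = |A + A| / |A| = 26/7

Enumerate A + A = {a + b : a, b ∈ A}. With |A| = 7, there are |A|^2 = 49 ordered sum pairs; collecting distinct values, A + A = {-16, -11, -6, -2, -1, 1, 3, 4, 5, 6, 10, 12, 13, 14, 15, 16, 18, 19, 20, 22, 26, 29, 30, 32, 36, 46}, so |A + A| = 26. Thus K = 26/7. For comparison, the minimum possible |A + A| over all 7-element sets is 2·7 − 1 = 13 (so min K = 13/7), attained only by arithmetic progressions.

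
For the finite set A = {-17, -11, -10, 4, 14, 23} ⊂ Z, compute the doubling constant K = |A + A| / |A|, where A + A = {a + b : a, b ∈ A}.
K = |A + A| / |A| = 21/6 = 7/2

Enumerate A + A = {a + b : a, b ∈ A}. With |A| = 6, there are |A|^2 = 36 ordered sum pairs; collecting distinct values, A + A = {-34, -28, -27, -22, -21, -20, -13, -7, -6, -3, 3, 4, 6, 8, 12, 13, 18, 27, 28, 37, 46}, so |A + A| = 21. Thus K = 21/6 = 7/2. For comparison, the minimum possible |A + A| over all 6-element sets is 2·6 − 1 = 11 (so min K = 11/6), attained only by arithmetic progressions.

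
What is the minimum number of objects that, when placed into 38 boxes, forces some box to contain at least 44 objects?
n = (44 − 1)·38 + 1 = 1635

By the generalised pigeonhole principle, to guarantee some box contains ≥ r objects we need more than (r − 1) · k objects total. Threshold: n = (r − 1) · k + 1. With r = 44 and k = 38: n = 43 · 38 + 1 = 1634 + 1 = 1635. For n = 1634 = 43 · 38, we can put exactly 43 objects in every box, avoiding 44 in any single one — so 1635 is tight.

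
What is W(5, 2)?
W(5, 2) = 5 + 1 = 6

A 2-term AP is any pair of integers, so a monochromatic 2-AP exists iff some colour is used at least twice. With 5 colours, the colouring i ↦ i on {1, ..., 5} uses each colour once, avoiding any monochromatic pair, so W(5, 2) > 5. For {1, ..., 6}, pigeonhole forces two integers of the same colour, which form a monochromatic 2-AP. Hence W(5, 2) = 6.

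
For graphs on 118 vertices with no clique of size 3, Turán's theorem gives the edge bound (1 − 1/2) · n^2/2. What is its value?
Turán density bound = (1/2) · 118^2/2 = 3481

Turán's theorem: ex(n, K_{r+1}) is achieved by the complete r-partite Turán graph T(n, r) with parts as balanced as possible, and is at most (1 − 1/r) · n^2/2. For r = 2, n = 118: the density bound is (1/2) · 13924/2 = 3481. Since 2 ∣ 118, the Turán graph T(118, 2) has parts of equal size 59, and its edge count e(T(118, 2)) = 3481 attains the density bound exactly.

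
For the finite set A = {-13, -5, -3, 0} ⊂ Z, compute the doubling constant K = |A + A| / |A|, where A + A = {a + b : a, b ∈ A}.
K = |A + A| / |A| = 10/4 = 5/2

Enumerate A + A = {a + b : a, b ∈ A}. With |A| = 4, there are |A|^2 = 16 ordered sum pairs; collecting distinct values, A + A = {-26, -18, -16, -13, -10, -8, -6, -5, -3, 0}, so |A + A| = 10. Thus K = 10/4 = 5/2. For comparison, the minimum possible |A + A| over all 4-element sets is 2·4 − 1 = 7 (so min K = 7/4), attained only by arithmetic progressions.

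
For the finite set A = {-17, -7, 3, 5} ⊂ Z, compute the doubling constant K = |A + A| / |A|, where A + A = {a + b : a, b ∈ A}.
K = |A + A| / |A| = 9/4

Enumerate A + A = {a + b : a, b ∈ A}. With |A| = 4, there are |A|^2 = 16 ordered sum pairs; collecting distinct values, A + A = {-34, -24, -14, -12, -4, -2, 6, 8, 10}, so |A + A| = 9. Thus K = 9/4. For comparison, the minimum possible |A + A| over all 4-element sets is 2·4 − 1 = 7 (so min K = 7/4), attained only by arithmetic progressions.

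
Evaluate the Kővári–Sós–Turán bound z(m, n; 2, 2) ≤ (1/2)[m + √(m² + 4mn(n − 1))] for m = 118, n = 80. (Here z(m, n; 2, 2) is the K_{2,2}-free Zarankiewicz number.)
z(118, 80; 2, 2) ≤ (1/2)[118 + √(118² + 4·118·80·79)] = (1/2)[118 + √2996964] = 924.5871

Kővári–Sós–Turán: let r_1, ..., r_118 be the row sums and z = Σ r_i the total number of 1s. Each pair of columns can share at most one row with both entries 1 (else a 2×2 all-ones block appears), so Σ_i C(r_i, 2) ≤ C(80, 2) = 3160. By convexity Σ_i C(r_i, 2) ≥ 118·C(z/118, 2) = z(z − 118)/(2·118), giving z² − 118z − 118·80·79 ≤ 0 and hence z ≤ (1/2)[118 + √(13924 + 4·745760)] = (1/2)[118 + √2996964] ≈ (1/2)(118 + 1731.1742) = 924.5871.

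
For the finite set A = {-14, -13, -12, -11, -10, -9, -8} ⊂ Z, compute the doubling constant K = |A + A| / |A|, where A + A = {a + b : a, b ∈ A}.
K = |A + A| / |A| = 13/7

Enumerate A + A = {a + b : a, b ∈ A}. With |A| = 7, there are |A|^2 = 49 ordered sum pairs; collecting distinct values, A + A = {-28, -27, -26, -25, -24, -23, -22, -21, -20, -19, -18, -17, -16}, so |A + A| = 13. Thus K = 13/7. Here |A + A| = 2|A| − 1 = 13, the minimum possible — so K = 13/7 is minimal, which holds iff A is an arithmetic progression.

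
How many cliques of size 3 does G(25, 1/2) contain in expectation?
E[# K_3] = C(25, 3) · (1/2)^C(3, 2) = 2300 / 2^3 = 575/2 = 287.5

For each 3-subset S of vertices (there are C(25, 3) = 2300 such S), let X_S = 1 if S induces a K_3 (all C(3, 2) = 3 edges present). Then P(X_S = 1) = (1/2)^3 = 1/8. By linearity of expectation, E[# K_3] = C(25, 3) · (1/2)^3 = 2300 / 8 = 575/2 = 287.5.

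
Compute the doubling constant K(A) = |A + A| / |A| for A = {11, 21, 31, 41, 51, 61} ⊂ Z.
K = |A + A| / |A| = 11/6

Enumerate A + A = {a + b : a, b ∈ A}. With |A| = 6, there are |A|^2 = 36 ordered sum pairs; collecting distinct values, A + A = {22, 32, 42, 52, 62, 72, 82, 92, 102, 112, 122}, so |A + A| = 11. Thus K = 11/6. Here |A + A| = 2|A| − 1 = 11, the minimum possible — so K = 11/6 is minimal, which holds iff A is an arithmetic progression.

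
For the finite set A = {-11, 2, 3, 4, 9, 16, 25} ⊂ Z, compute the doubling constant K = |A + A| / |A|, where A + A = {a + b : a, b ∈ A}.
K = |A + A| / |A| = 25/7

Enumerate A + A = {a + b : a, b ∈ A}. With |A| = 7, there are |A|^2 = 49 ordered sum pairs; collecting distinct values, A + A = {-22, -9, -8, -7, -2, 4, 5, 6, 7, 8, 11, 12, 13, 14, 18, 19, 20, 25, 27, 28, 29, 32, 34, 41, 50}, so |A + A| = 25. Thus K = 25/7. For comparison, the minimum possible |A + A| over all 7-element sets is 2·7 − 1 = 13 (so min K = 13/7), attained only by arithmetic progressions.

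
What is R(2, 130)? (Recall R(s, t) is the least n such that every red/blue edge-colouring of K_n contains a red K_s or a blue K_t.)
R(2, 130) = 130

R(2, k) = k for all k ≥ 2: in a 2-colouring of K_k, either some edge is red (a red K_2) or all edges are blue (a blue K_k). And K_{129} coloured all-blue has no blue K_130, so R(2, 130) > 129. Hence R(2, 130) = 130.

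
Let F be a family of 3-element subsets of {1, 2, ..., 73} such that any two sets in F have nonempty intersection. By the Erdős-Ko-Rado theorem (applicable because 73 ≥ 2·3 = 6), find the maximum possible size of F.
max |F| = C(72, 2) = 2556

The Erdős-Ko-Rado theorem states: for n ≥ 2k, an intersecting family of k-subsets of an n-element set has size at most C(n − 1, k − 1), with equality for 'star' families {A ⊆ [n] : |A| = k, i ∈ A} (fix an element i). For n = 73, k = 3: C(72, 2) = 2556.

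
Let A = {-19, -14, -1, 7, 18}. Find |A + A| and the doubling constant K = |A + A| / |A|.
K = |A + A| / |A| = 15/5 = 3

Enumerate A + A = {a + b : a, b ∈ A}. With |A| = 5, there are |A|^2 = 25 ordered sum pairs; collecting distinct values, A + A = {-38, -33, -28, -20, -15, -12, -7, -2, -1, 4, 6, 14, 17, 25, 36}, so |A + A| = 15. Thus K = 15/5 = 3. For comparison, the minimum possible |A + A| over all 5-element sets is 2·5 − 1 = 9 (so min K = 9/5), attained only by arithmetic progressions.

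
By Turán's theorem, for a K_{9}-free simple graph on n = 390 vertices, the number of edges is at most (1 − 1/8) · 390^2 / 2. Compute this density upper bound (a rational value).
Turán density bound = (7/8) · 390^2/2 = 266175/4 ≈ 66543.75

Turán's theorem: ex(n, K_{r+1}) is achieved by the complete r-partite Turán graph T(n, r) with parts as balanced as possible, and is at most (1 − 1/r) · n^2/2. For r = 8, n = 390: the density bound is (7/8) · 152100/2 = 266175/4 ≈ 66543.75. The integer-valued extremum is e(T(390, 8)) = 66543, which is strictly less than the density bound 266175/4 since 8 ∤ 390 (the parts of T(390, 8) cannot all be equal).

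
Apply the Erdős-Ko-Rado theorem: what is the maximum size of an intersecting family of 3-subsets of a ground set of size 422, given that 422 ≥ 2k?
max |F| = C(421, 2) = 88410

Erdős-Ko-Rado (1961): when n ≥ 2k, max |F| = C(n−1, k−1). The bound is attained by the star {A : i ∈ A} for any fixed i ∈ [n]. Here C(422−1, 3−1) = C(421, 2) = 88410.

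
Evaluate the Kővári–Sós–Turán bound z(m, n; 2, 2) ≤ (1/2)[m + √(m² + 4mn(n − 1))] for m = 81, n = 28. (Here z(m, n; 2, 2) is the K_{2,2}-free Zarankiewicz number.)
z(81, 28; 2, 2) ≤ (1/2)[81 + √(81² + 4·81·28·27)] = (1/2)[81 + √251505] = 291.2514

Kővári–Sós–Turán: let r_1, ..., r_81 be the row sums and z = Σ r_i the total number of 1s. Each pair of columns can share at most one row with both entries 1 (else a 2×2 all-ones block appears), so Σ_i C(r_i, 2) ≤ C(28, 2) = 378. By convexity Σ_i C(r_i, 2) ≥ 81·C(z/81, 2) = z(z − 81)/(2·81), giving z² − 81z − 81·28·27 ≤ 0 and hence z ≤ (1/2)[81 + √(6561 + 4·61236)] = (1/2)[81 + √251505] ≈ (1/2)(81 + 501.5027) = 291.2514.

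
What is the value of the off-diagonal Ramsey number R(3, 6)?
R(3, 6) = 18

Lower bound: an explicit 2-colouring of K_{17} (typically a Paley-type or other structured construction) avoids a red K_3 and a blue K_6, showing R(3, 6) > 17.
Upper bound: the simple Erdős–Szekeres recurrence only gives R(3, 6) ≤ 20; the tight bound R(3, 6) ≤ 18 requires a sharper case analysis (or computer search) of 2-colourings of K_{18}.
Hence R(3, 6) = 18.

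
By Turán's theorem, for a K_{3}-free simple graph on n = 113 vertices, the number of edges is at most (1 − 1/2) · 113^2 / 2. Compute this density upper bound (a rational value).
Turán density bound = (1/2) · 113^2/2 = 12769/4 ≈ 3192.25

Turán's theorem: ex(n, K_{r+1}) is achieved by the complete r-partite Turán graph T(n, r) with parts as balanced as possible, and is at most (1 − 1/r) · n^2/2. For r = 2, n = 113: the density bound is (1/2) · 12769/2 = 12769/4 ≈ 3192.25. The integer-valued extremum is e(T(113, 2)) = 3192, which is strictly less than the density bound 12769/4 since 2 ∤ 113 (the parts of T(113, 2) cannot all be equal).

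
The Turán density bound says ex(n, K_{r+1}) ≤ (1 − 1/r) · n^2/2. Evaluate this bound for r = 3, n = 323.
Turán density bound = (2/3) · 323^2/2 = 104329/3 ≈ 34776.3333

Turán's theorem: ex(n, K_{r+1}) is achieved by the complete r-partite Turán graph T(n, r) with parts as balanced as possible, and is at most (1 − 1/r) · n^2/2. For r = 3, n = 323: the density bound is (2/3) · 104329/2 = 104329/3 ≈ 34776.3333. The integer-valued extremum is e(T(323, 3)) = 34776, which is strictly less than the density bound 104329/3 since 3 ∤ 323 (the parts of T(323, 3) cannot all be equal).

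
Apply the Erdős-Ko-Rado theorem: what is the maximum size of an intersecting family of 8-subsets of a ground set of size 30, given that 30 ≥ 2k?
max |F| = C(29, 7) = 1560780

The Erdős-Ko-Rado theorem states: for n ≥ 2k, an intersecting family of k-subsets of an n-element set has size at most C(n − 1, k − 1), with equality for 'star' families {A ⊆ [n] : |A| = k, i ∈ A} (fix an element i). For n = 30, k = 8: C(29, 7) = 1560780.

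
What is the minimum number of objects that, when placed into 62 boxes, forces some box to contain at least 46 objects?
n = (46 − 1)·62 + 1 = 2791

By the generalised pigeonhole principle, to guarantee some box contains ≥ r objects we need more than (r − 1) · k objects total. Threshold: n = (r − 1) · k + 1. With r = 46 and k = 62: n = 45 · 62 + 1 = 2790 + 1 = 2791. For n = 2790 = 45 · 62, we can put exactly 45 objects in every box, avoiding 46 in any single one — so 2791 is tight.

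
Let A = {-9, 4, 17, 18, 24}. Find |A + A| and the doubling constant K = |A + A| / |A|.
K = |A + A| / |A| = 14/5

Enumerate A + A = {a + b : a, b ∈ A}. With |A| = 5, there are |A|^2 = 25 ordered sum pairs; collecting distinct values, A + A = {-18, -5, 8, 9, 15, 21, 22, 28, 34, 35, 36, 41, 42, 48}, so |A + A| = 14. Thus K = 14/5. For comparison, the minimum possible |A + A| over all 5-element sets is 2·5 − 1 = 9 (so min K = 9/5), attained only by arithmetic progressions.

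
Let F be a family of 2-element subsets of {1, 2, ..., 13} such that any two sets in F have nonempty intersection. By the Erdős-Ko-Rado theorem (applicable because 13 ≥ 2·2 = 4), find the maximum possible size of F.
max |F| = C(12, 1) = 12

The Erdős-Ko-Rado theorem states: for n ≥ 2k, an intersecting family of k-subsets of an n-element set has size at most C(n − 1, k − 1), with equality for 'star' families {A ⊆ [n] : |A| = k, i ∈ A} (fix an element i). For n = 13, k = 2: C(12, 1) = 12.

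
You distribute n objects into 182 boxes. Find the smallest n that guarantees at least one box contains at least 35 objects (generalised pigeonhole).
n = (35 − 1)·182 + 1 = 6189

By the generalised pigeonhole principle, to guarantee some box contains ≥ r objects we need more than (r − 1) · k objects total. Threshold: n = (r − 1) · k + 1. With r = 35 and k = 182: n = 34 · 182 + 1 = 6188 + 1 = 6189. For n = 6188 = 34 · 182, we can put exactly 34 objects in every box, avoiding 35 in any single one — so 6189 is tight.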